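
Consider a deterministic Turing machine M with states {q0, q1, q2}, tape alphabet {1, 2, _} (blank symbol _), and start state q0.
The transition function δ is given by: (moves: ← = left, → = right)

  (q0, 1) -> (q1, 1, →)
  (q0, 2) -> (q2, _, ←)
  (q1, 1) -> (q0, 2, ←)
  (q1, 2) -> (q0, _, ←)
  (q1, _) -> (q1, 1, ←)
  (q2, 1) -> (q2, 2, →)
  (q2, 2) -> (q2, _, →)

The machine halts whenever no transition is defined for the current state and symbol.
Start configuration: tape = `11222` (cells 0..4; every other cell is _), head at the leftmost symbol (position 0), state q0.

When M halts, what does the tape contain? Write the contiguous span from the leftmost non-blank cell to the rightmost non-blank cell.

21222

q0 | _[1]1222   read 1 → write 1, move →, go to q1
q1 | _1[1]222   read 1 → write 2, move ←, go to q0
q0 | _[1]2222   read 1 → write 1, move →, go to q1
q1 | _1[2]222   read 2 → write _, move ←, go to q0
q0 | _[1]_222   read 1 → write 1, move →, go to q1
q1 | _1[_]222   read _ → write 1, move ←, go to q1
q1 | _[1]1222   read 1 → write 2, move ←, go to q0
q0 | [_]21222
The non-blank tape span at halt is 21222.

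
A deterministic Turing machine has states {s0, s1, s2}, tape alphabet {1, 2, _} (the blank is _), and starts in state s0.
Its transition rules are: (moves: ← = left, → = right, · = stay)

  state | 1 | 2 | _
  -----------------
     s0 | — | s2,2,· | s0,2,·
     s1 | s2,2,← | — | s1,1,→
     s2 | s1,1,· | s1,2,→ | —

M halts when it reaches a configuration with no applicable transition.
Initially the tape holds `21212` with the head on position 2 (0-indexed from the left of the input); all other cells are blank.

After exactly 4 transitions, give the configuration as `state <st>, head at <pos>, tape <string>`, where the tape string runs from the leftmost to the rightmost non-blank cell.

state=s0 head=2 tape=21[2]12   (s0,2)→(s2,2,·)
state=s2 head=2 tape=21[2]12   (s2,2)→(s1,2,→)
state=s1 head=3 tape=212[1]2   (s1,1)→(s2,2,←)
state=s2 head=2 tape=21[2]22   (s2,2)→(s1,2,→)
state=s1 head=3 tape=212[2]2
After 4 steps: state s1, head at 3, tape 21222.

state s1, head at 3, tape 21222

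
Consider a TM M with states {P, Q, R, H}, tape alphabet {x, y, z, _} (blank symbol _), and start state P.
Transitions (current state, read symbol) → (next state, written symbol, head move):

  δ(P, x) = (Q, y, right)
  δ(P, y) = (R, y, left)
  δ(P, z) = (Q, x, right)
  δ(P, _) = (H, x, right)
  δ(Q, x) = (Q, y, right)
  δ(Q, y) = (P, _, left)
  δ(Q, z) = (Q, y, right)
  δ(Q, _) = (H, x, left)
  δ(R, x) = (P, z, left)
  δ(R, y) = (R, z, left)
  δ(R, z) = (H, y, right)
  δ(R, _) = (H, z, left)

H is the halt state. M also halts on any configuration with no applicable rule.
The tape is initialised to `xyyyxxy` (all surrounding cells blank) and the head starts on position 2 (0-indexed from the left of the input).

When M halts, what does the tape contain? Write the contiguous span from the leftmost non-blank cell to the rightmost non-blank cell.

P | _xy[y]yxxy   read y → write y, move left, go to R
R | _x[y]yyxxy   read y → write z, move left, go to R
R | _[x]zyyxxy   read x → write z, move left, go to P
P | [_]zzyyxxy   read _ → write x, move right, go to H
H | x[z]zyyxxy
The non-blank tape span at halt is xzzyyxxy.

xzzyyxxy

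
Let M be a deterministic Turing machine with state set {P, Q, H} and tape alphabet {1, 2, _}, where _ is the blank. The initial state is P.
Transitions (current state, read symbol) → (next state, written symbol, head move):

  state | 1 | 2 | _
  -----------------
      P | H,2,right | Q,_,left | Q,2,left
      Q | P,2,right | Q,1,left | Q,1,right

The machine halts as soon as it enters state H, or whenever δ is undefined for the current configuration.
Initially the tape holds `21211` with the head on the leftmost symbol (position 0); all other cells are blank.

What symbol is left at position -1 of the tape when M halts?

1

state=P head=0 tape=_[2]1211   (P,2)→(Q,_,left)
state=Q head=-1 tape=[_]_1211   (Q,_)→(Q,1,right)
state=Q head=0 tape=1[_]1211   (Q,_)→(Q,1,right)
state=Q head=1 tape=11[1]211   (Q,1)→(P,2,right)
state=P head=2 tape=112[2]11   (P,2)→(Q,_,left)
state=Q head=1 tape=11[2]_11   (Q,2)→(Q,1,left)
state=Q head=0 tape=1[1]1_11   (Q,1)→(P,2,right)
state=P head=1 tape=12[1]_11   (P,1)→(H,2,right)
state=H head=2 tape=122[_]11
Cell -1 holds 1 when M halts.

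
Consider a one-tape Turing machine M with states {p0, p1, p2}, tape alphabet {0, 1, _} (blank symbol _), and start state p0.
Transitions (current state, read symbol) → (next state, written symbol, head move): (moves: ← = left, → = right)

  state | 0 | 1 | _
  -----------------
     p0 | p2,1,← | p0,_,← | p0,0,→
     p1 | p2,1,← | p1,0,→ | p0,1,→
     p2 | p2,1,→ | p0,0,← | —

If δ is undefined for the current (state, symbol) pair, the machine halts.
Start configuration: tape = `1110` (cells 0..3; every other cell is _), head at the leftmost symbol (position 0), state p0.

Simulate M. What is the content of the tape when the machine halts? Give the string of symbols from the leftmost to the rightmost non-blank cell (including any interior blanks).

1_0_10

p0 | ___[1]110   read 1 → write _, move ←, go to p0
p0 | __[_]_110   read _ → write 0, move →, go to p0
p0 | __0[_]110   read _ → write 0, move →, go to p0
p0 | __00[1]10   read 1 → write _, move ←, go to p0
p0 | __0[0]_10   read 0 → write 1, move ←, go to p2
p2 | __[0]1_10   read 0 → write 1, move →, go to p2
p2 | __1[1]_10   read 1 → write 0, move ←, go to p0
p0 | __[1]0_10   read 1 → write _, move ←, go to p0
p0 | _[_]_0_10   read _ → write 0, move →, go to p0
p0 | _0[_]0_10   read _ → write 0, move →, go to p0
p0 | _00[0]_10   read 0 → write 1, move ←, go to p2
p2 | _0[0]1_10   read 0 → write 1, move →, go to p2
p2 | _01[1]_10   read 1 → write 0, move ←, go to p0
p0 | _0[1]0_10   read 1 → write _, move ←, go to p0
p0 | _[0]_0_10   read 0 → write 1, move ←, go to p2
p2 | [_]1_0_10
The non-blank tape span at halt is 1_0_10.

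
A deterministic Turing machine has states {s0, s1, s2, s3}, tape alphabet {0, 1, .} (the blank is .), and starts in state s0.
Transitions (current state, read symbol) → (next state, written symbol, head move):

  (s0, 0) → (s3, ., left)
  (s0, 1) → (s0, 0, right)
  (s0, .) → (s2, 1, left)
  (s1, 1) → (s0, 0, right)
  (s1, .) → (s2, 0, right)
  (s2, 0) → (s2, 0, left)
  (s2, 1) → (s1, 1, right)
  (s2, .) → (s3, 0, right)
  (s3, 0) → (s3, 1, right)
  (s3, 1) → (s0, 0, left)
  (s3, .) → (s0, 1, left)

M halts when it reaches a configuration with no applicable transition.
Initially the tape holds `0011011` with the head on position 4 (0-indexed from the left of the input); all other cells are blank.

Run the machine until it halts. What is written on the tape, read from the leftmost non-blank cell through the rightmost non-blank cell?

s0 | .0011[0]11.   read 0 → write ., move left, go to s3
s3 | .001[1].11.   read 1 → write 0, move left, go to s0
s0 | .00[1]0.11.   read 1 → write 0, move right, go to s0
s0 | .000[0].11.   read 0 → write ., move left, go to s3
s3 | .00[0]..11.   read 0 → write 1, move right, go to s3
s3 | .001[.].11.   read . → write 1, move left, go to s0
s0 | .00[1]1.11.   read 1 → write 0, move right, go to s0
s0 | .000[1].11.   read 1 → write 0, move right, go to s0
s0 | .0000[.]11.   read . → write 1, move left, go to s2
s2 | .000[0]111.   read 0 → write 0, move left, go to s2
s2 | .00[0]0111.   read 0 → write 0, move left, go to s2
s2 | .0[0]00111.   read 0 → write 0, move left, go to s2
s2 | .[0]000111.   read 0 → write 0, move left, go to s2
s2 | [.]0000111.   read . → write 0, move right, go to s3
s3 | 0[0]000111.   read 0 → write 1, move right, go to s3
s3 | 01[0]00111.   read 0 → write 1, move right, go to s3
s3 | 011[0]0111.   read 0 → write 1, move right, go to s3
s3 | 0111[0]111.   read 0 → write 1, move right, go to s3
s3 | 01111[1]11.   read 1 → write 0, move left, go to s0
s0 | 0111[1]011.   read 1 → write 0, move right, go to s0
s0 | 01110[0]11.   read 0 → write ., move left, go to s3
s3 | 0111[0].11.   read 0 → write 1, move right, go to s3
s3 | 01111[.]11.   read . → write 1, move left, go to s0
s0 | 0111[1]111.   read 1 → write 0, move right, go to s0
s0 | 01110[1]11.   read 1 → write 0, move right, go to s0
s0 | 011100[1]1.   read 1 → write 0, move right, go to s0
s0 | 0111000[1].   read 1 → write 0, move right, go to s0
s0 | 01110000[.]   read . → write 1, move left, go to s2
s2 | 0111000[0]1   read 0 → write 0, move left, go to s2
s2 | 011100[0]01   read 0 → write 0, move left, go to s2
s2 | 01110[0]001   read 0 → write 0, move left, go to s2
s2 | 0111[0]0001   read 0 → write 0, move left, go to s2
s2 | 011[1]00001   read 1 → write 1, move right, go to s1
s1 | 0111[0]0001
The non-blank tape span at halt is 011100001.

011100001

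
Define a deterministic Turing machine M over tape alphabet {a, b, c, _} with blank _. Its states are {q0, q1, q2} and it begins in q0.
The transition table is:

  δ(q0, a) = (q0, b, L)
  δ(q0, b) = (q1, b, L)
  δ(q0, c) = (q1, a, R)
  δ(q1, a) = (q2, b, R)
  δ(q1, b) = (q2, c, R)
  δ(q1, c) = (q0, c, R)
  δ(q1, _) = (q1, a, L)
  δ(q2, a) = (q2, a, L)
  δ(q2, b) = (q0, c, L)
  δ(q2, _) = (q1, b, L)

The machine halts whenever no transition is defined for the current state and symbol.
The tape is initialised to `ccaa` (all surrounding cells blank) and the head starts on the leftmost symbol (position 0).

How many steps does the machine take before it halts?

6

q0 | [c]caa   read c → write a, move R, go to q1
q1 | a[c]aa   read c → write c, move R, go to q0
q0 | ac[a]a   read a → write b, move L, go to q0
q0 | a[c]ba   read c → write a, move R, go to q1
q1 | aa[b]a   read b → write c, move R, go to q2
q2 | aac[a]   read a → write a, move L, go to q2
q2 | aa[c]a
M halts after 6 transitions.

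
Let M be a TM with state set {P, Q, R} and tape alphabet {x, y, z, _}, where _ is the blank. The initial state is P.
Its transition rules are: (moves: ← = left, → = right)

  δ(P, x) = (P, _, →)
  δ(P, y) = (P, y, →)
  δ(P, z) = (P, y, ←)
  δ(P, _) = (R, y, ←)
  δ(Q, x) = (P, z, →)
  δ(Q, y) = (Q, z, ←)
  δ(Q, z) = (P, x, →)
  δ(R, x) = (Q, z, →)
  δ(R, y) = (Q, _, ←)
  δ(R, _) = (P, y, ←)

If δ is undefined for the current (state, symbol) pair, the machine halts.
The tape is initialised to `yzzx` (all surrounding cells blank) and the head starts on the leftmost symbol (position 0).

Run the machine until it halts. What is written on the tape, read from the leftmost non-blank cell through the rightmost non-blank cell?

zzzz_y

state=P head=0 tape=_[y]zzx__   (P,y)→(P,y,→)
state=P head=1 tape=_y[z]zx__   (P,z)→(P,y,←)
state=P head=0 tape=_[y]yzx__   (P,y)→(P,y,→)
state=P head=1 tape=_y[y]zx__   (P,y)→(P,y,→)
state=P head=2 tape=_yy[z]x__   (P,z)→(P,y,←)
state=P head=1 tape=_y[y]yx__   (P,y)→(P,y,→)
state=P head=2 tape=_yy[y]x__   (P,y)→(P,y,→)
state=P head=3 tape=_yyy[x]__   (P,x)→(P,_,→)
state=P head=4 tape=_yyy_[_]_   (P,_)→(R,y,←)
state=R head=3 tape=_yyy[_]y_   (R,_)→(P,y,←)
state=P head=2 tape=_yy[y]yy_   (P,y)→(P,y,→)
state=P head=3 tape=_yyy[y]y_   (P,y)→(P,y,→)
state=P head=4 tape=_yyyy[y]_   (P,y)→(P,y,→)
state=P head=5 tape=_yyyyy[_]   (P,_)→(R,y,←)
state=R head=4 tape=_yyyy[y]y   (R,y)→(Q,_,←)
state=Q head=3 tape=_yyy[y]_y   (Q,y)→(Q,z,←)
state=Q head=2 tape=_yy[y]z_y   (Q,y)→(Q,z,←)
state=Q head=1 tape=_y[y]zz_y   (Q,y)→(Q,z,←)
state=Q head=0 tape=_[y]zzz_y   (Q,y)→(Q,z,←)
state=Q head=-1 tape=[_]zzzz_y
The non-blank tape span at halt is zzzz_y.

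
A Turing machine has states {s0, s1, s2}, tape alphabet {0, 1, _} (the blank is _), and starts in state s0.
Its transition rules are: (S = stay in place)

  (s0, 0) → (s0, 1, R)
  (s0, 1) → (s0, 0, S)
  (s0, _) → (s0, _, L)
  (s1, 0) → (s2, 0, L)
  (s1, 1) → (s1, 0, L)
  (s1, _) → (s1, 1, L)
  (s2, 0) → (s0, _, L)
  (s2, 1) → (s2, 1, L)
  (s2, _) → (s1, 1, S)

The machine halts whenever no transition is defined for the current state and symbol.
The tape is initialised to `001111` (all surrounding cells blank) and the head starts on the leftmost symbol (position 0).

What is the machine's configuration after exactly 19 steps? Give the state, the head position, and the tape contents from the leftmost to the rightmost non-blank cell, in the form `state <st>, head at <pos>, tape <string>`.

s0 | [0]01111_   read 0 → write 1, move R, go to s0
s0 | 1[0]1111_   read 0 → write 1, move R, go to s0
s0 | 11[1]111_   read 1 → write 0, move S, go to s0
s0 | 11[0]111_   read 0 → write 1, move R, go to s0
s0 | 111[1]11_   read 1 → write 0, move S, go to s0
s0 | 111[0]11_   read 0 → write 1, move R, go to s0
s0 | 1111[1]1_   read 1 → write 0, move S, go to s0
s0 | 1111[0]1_   read 0 → write 1, move R, go to s0
s0 | 11111[1]_   read 1 → write 0, move S, go to s0
s0 | 11111[0]_   read 0 → write 1, move R, go to s0
s0 | 111111[_]   read _ → write _, move L, go to s0
s0 | 11111[1]_   read 1 → write 0, move S, go to s0
s0 | 11111[0]_   read 0 → write 1, move R, go to s0
s0 | 111111[_]   read _ → write _, move L, go to s0
s0 | 11111[1]_   read 1 → write 0, move S, go to s0
s0 | 11111[0]_   read 0 → write 1, move R, go to s0
s0 | 111111[_]   read _ → write _, move L, go to s0
s0 | 11111[1]_   read 1 → write 0, move S, go to s0
s0 | 11111[0]_   read 0 → write 1, move R, go to s0
s0 | 111111[_]
After 19 steps: state s0, head at 6, tape 111111.

state s0, head at 6, tape 111111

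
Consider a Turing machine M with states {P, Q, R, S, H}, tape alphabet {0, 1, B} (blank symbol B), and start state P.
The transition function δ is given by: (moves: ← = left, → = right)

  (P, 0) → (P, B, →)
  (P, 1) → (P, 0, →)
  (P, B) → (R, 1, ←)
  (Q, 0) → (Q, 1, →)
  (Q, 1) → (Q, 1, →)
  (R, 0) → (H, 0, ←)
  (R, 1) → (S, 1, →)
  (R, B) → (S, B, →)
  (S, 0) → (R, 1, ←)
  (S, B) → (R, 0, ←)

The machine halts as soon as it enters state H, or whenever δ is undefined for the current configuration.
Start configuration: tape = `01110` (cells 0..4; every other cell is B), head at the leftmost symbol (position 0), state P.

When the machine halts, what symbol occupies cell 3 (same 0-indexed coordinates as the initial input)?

state=P head=0 tape=[0]1110B   (P,0)→(P,B,→)
state=P head=1 tape=B[1]110B   (P,1)→(P,0,→)
state=P head=2 tape=B0[1]10B   (P,1)→(P,0,→)
state=P head=3 tape=B00[1]0B   (P,1)→(P,0,→)
state=P head=4 tape=B000[0]B   (P,0)→(P,B,→)
state=P head=5 tape=B000B[B]   (P,B)→(R,1,←)
state=R head=4 tape=B000[B]1   (R,B)→(S,B,→)
state=S head=5 tape=B000B[1]
Cell 3 holds 0 when M halts.

0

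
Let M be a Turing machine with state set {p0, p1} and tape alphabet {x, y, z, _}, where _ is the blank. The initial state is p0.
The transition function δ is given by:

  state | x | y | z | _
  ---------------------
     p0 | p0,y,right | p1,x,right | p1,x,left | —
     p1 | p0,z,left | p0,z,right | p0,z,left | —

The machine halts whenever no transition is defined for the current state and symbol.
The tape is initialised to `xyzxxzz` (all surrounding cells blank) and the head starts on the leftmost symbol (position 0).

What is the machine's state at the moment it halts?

p0 | [x]yzxxzz_   read x → write y, move right, go to p0
p0 | y[y]zxxzz_   read y → write x, move right, go to p1
p1 | yx[z]xxzz_   read z → write z, move left, go to p0
p0 | y[x]zxxzz_   read x → write y, move right, go to p0
p0 | yy[z]xxzz_   read z → write x, move left, go to p1
p1 | y[y]xxxzz_   read y → write z, move right, go to p0
p0 | yz[x]xxzz_   read x → write y, move right, go to p0
p0 | yzy[x]xzz_   read x → write y, move right, go to p0
p0 | yzyy[x]zz_   read x → write y, move right, go to p0
p0 | yzyyy[z]z_   read z → write x, move left, go to p1
p1 | yzyy[y]xz_   read y → write z, move right, go to p0
p0 | yzyyz[x]z_   read x → write y, move right, go to p0
p0 | yzyyzy[z]_   read z → write x, move left, go to p1
p1 | yzyyz[y]x_   read y → write z, move right, go to p0
p0 | yzyyzz[x]_   read x → write y, move right, go to p0
p0 | yzyyzzy[_]
No transition is defined for (p0, _); M halts in state p0.

p0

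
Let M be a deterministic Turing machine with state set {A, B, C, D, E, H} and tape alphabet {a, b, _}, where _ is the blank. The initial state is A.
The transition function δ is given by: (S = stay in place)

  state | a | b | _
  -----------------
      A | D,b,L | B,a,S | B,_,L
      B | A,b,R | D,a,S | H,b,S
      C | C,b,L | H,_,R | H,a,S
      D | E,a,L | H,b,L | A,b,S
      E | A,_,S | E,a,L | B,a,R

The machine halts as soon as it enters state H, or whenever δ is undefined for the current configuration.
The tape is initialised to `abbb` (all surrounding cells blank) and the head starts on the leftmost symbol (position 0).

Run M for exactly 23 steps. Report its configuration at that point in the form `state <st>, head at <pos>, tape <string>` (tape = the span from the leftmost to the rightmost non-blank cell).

state H, head at -2, tape abbaaa

state=A head=0 tape=__[a]bbb_   (A,a)→(D,b,L)
state=D head=-1 tape=_[_]bbbb_   (D,_)→(A,b,S)
state=A head=-1 tape=_[b]bbbb_   (A,b)→(B,a,S)
state=B head=-1 tape=_[a]bbbb_   (B,a)→(A,b,R)
state=A head=0 tape=_b[b]bbb_   (A,b)→(B,a,S)
state=B head=0 tape=_b[a]bbb_   (B,a)→(A,b,R)
state=A head=1 tape=_bb[b]bb_   (A,b)→(B,a,S)
state=B head=1 tape=_bb[a]bb_   (B,a)→(A,b,R)
state=A head=2 tape=_bbb[b]b_   (A,b)→(B,a,S)
state=B head=2 tape=_bbb[a]b_   (B,a)→(A,b,R)
state=A head=3 tape=_bbbb[b]_   (A,b)→(B,a,S)
state=B head=3 tape=_bbbb[a]_   (B,a)→(A,b,R)
state=A head=4 tape=_bbbbb[_]   (A,_)→(B,_,L)
state=B head=3 tape=_bbbb[b]_   (B,b)→(D,a,S)
state=D head=3 tape=_bbbb[a]_   (D,a)→(E,a,L)
state=E head=2 tape=_bbb[b]a_   (E,b)→(E,a,L)
state=E head=1 tape=_bb[b]aa_   (E,b)→(E,a,L)
state=E head=0 tape=_b[b]aaa_   (E,b)→(E,a,L)
state=E head=-1 tape=_[b]aaaa_   (E,b)→(E,a,L)
state=E head=-2 tape=[_]aaaaa_   (E,_)→(B,a,R)
state=B head=-1 tape=a[a]aaaa_   (B,a)→(A,b,R)
state=A head=0 tape=ab[a]aaa_   (A,a)→(D,b,L)
state=D head=-1 tape=a[b]baaa_   (D,b)→(H,b,L)
state=H head=-2 tape=[a]bbaaa_
After 23 steps: state H, head at -2, tape abbaaa.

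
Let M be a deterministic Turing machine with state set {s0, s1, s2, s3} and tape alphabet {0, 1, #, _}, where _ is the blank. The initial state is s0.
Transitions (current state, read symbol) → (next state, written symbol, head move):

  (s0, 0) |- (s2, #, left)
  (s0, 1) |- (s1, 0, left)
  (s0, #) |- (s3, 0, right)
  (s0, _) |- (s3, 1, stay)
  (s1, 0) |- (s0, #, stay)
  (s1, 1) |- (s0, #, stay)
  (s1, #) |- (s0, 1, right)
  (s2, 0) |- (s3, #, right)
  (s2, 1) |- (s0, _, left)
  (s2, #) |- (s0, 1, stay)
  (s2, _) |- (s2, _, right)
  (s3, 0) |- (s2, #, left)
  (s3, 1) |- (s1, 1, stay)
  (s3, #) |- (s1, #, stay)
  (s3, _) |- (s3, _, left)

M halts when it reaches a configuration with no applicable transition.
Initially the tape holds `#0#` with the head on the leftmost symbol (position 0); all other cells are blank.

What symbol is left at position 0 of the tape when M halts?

0

state=s0 head=0 tape=_[#]0#_   (s0,#)→(s3,0,right)
state=s3 head=1 tape=_0[0]#_   (s3,0)→(s2,#,left)
state=s2 head=0 tape=_[0]##_   (s2,0)→(s3,#,right)
state=s3 head=1 tape=_#[#]#_   (s3,#)→(s1,#,stay)
state=s1 head=1 tape=_#[#]#_   (s1,#)→(s0,1,right)
state=s0 head=2 tape=_#1[#]_   (s0,#)→(s3,0,right)
state=s3 head=3 tape=_#10[_]   (s3,_)→(s3,_,left)
state=s3 head=2 tape=_#1[0]_   (s3,0)→(s2,#,left)
state=s2 head=1 tape=_#[1]#_   (s2,1)→(s0,_,left)
state=s0 head=0 tape=_[#]_#_   (s0,#)→(s3,0,right)
state=s3 head=1 tape=_0[_]#_   (s3,_)→(s3,_,left)
state=s3 head=0 tape=_[0]_#_   (s3,0)→(s2,#,left)
state=s2 head=-1 tape=[_]#_#_   (s2,_)→(s2,_,right)
state=s2 head=0 tape=_[#]_#_   (s2,#)→(s0,1,stay)
state=s0 head=0 tape=_[1]_#_   (s0,1)→(s1,0,left)
state=s1 head=-1 tape=[_]0_#_
Cell 0 holds 0 when M halts.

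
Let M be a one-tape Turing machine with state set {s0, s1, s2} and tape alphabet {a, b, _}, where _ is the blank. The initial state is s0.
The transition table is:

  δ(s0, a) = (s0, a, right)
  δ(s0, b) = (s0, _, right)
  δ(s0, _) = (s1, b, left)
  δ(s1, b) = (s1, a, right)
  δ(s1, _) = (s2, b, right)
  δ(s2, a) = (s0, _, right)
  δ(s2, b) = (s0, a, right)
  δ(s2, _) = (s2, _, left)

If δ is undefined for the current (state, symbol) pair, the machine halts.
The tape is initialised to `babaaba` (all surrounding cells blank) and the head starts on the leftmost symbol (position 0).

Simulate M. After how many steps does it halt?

s0 | [b]abaaba_   read b → write _, move right, go to s0
s0 | _[a]baaba_   read a → write a, move right, go to s0
s0 | _a[b]aaba_   read b → write _, move right, go to s0
s0 | _a_[a]aba_   read a → write a, move right, go to s0
s0 | _a_a[a]ba_   read a → write a, move right, go to s0
s0 | _a_aa[b]a_   read b → write _, move right, go to s0
s0 | _a_aa_[a]_   read a → write a, move right, go to s0
s0 | _a_aa_a[_]   read _ → write b, move left, go to s1
s1 | _a_aa_[a]b
M halts after 8 transitions.

8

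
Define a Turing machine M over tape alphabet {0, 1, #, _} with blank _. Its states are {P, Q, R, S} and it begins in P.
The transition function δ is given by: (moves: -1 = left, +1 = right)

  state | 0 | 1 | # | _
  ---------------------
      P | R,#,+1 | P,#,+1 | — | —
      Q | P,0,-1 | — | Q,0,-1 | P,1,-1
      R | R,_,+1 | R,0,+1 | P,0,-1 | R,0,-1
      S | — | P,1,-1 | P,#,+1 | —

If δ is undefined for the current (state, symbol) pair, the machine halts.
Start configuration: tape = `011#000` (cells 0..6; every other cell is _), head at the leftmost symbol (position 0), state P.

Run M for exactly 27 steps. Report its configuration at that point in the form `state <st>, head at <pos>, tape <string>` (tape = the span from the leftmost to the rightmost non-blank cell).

state R, head at 3, tape ##__00000

P | [0]11#000__   read 0 → write #, move +1, go to R
R | #[1]1#000__   read 1 → write 0, move +1, go to R
R | #0[1]#000__   read 1 → write 0, move +1, go to R
R | #00[#]000__   read # → write 0, move -1, go to P
P | #0[0]0000__   read 0 → write #, move +1, go to R
R | #0#[0]000__   read 0 → write _, move +1, go to R
R | #0#_[0]00__   read 0 → write _, move +1, go to R
R | #0#__[0]0__   read 0 → write _, move +1, go to R
R | #0#___[0]__   read 0 → write _, move +1, go to R
R | #0#____[_]_   read _ → write 0, move -1, go to R
R | #0#___[_]0_   read _ → write 0, move -1, go to R
R | #0#__[_]00_   read _ → write 0, move -1, go to R
R | #0#_[_]000_   read _ → write 0, move -1, go to R
R | #0#[_]0000_   read _ → write 0, move -1, go to R
R | #0[#]00000_   read # → write 0, move -1, go to P
P | #[0]000000_   read 0 → write #, move +1, go to R
R | ##[0]00000_   read 0 → write _, move +1, go to R
R | ##_[0]0000_   read 0 → write _, move +1, go to R
R | ##__[0]000_   read 0 → write _, move +1, go to R
R | ##___[0]00_   read 0 → write _, move +1, go to R
R | ##____[0]0_   read 0 → write _, move +1, go to R
R | ##_____[0]_   read 0 → write _, move +1, go to R
R | ##______[_]   read _ → write 0, move -1, go to R
R | ##_____[_]0   read _ → write 0, move -1, go to R
R | ##____[_]00   read _ → write 0, move -1, go to R
R | ##___[_]000   read _ → write 0, move -1, go to R
R | ##__[_]0000   read _ → write 0, move -1, go to R
R | ##_[_]00000
After 27 steps: state R, head at 3, tape ##__00000.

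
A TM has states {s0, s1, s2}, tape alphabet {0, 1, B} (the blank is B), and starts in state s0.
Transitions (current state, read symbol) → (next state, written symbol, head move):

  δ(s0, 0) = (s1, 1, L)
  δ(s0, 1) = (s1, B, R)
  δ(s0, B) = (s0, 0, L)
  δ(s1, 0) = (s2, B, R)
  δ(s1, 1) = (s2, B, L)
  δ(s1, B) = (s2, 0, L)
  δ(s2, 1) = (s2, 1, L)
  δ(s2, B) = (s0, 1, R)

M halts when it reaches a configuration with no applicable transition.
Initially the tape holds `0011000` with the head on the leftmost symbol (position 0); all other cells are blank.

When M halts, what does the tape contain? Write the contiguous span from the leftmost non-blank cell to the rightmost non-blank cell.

1BB011000

s0 | BBB[0]011000   read 0 → write 1, move L, go to s1
s1 | BB[B]1011000   read B → write 0, move L, go to s2
s2 | B[B]01011000   read B → write 1, move R, go to s0
s0 | B1[0]1011000   read 0 → write 1, move L, go to s1
s1 | B[1]11011000   read 1 → write B, move L, go to s2
s2 | [B]B11011000   read B → write 1, move R, go to s0
s0 | 1[B]11011000   read B → write 0, move L, go to s0
s0 | [1]011011000   read 1 → write B, move R, go to s1
s1 | B[0]11011000   read 0 → write B, move R, go to s2
s2 | BB[1]1011000   read 1 → write 1, move L, go to s2
s2 | B[B]11011000   read B → write 1, move R, go to s0
s0 | B1[1]1011000   read 1 → write B, move R, go to s1
s1 | B1B[1]011000   read 1 → write B, move L, go to s2
s2 | B1[B]B011000   read B → write 1, move R, go to s0
s0 | B11[B]011000   read B → write 0, move L, go to s0
s0 | B1[1]0011000   read 1 → write B, move R, go to s1
s1 | B1B[0]011000   read 0 → write B, move R, go to s2
s2 | B1BB[0]11000
The non-blank tape span at halt is 1BB011000.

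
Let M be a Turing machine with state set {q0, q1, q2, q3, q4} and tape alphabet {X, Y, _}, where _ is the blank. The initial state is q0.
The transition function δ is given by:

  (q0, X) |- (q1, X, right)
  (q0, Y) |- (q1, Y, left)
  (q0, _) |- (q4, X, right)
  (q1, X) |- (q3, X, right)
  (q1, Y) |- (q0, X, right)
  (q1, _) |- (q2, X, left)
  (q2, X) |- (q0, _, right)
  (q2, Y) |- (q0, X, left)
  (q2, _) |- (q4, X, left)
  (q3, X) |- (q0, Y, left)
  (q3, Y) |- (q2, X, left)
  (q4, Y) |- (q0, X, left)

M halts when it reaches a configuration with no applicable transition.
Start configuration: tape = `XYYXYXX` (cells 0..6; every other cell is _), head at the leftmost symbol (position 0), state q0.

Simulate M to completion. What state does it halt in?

state=q0 head=0 tape=[X]YYXYXX__   (q0,X)→(q1,X,right)
state=q1 head=1 tape=X[Y]YXYXX__   (q1,Y)→(q0,X,right)
state=q0 head=2 tape=XX[Y]XYXX__   (q0,Y)→(q1,Y,left)
state=q1 head=1 tape=X[X]YXYXX__   (q1,X)→(q3,X,right)
state=q3 head=2 tape=XX[Y]XYXX__   (q3,Y)→(q2,X,left)
state=q2 head=1 tape=X[X]XXYXX__   (q2,X)→(q0,_,right)
state=q0 head=2 tape=X_[X]XYXX__   (q0,X)→(q1,X,right)
state=q1 head=3 tape=X_X[X]YXX__   (q1,X)→(q3,X,right)
state=q3 head=4 tape=X_XX[Y]XX__   (q3,Y)→(q2,X,left)
state=q2 head=3 tape=X_X[X]XXX__   (q2,X)→(q0,_,right)
state=q0 head=4 tape=X_X_[X]XX__   (q0,X)→(q1,X,right)
state=q1 head=5 tape=X_X_X[X]X__   (q1,X)→(q3,X,right)
state=q3 head=6 tape=X_X_XX[X]__   (q3,X)→(q0,Y,left)
state=q0 head=5 tape=X_X_X[X]Y__   (q0,X)→(q1,X,right)
state=q1 head=6 tape=X_X_XX[Y]__   (q1,Y)→(q0,X,right)
state=q0 head=7 tape=X_X_XXX[_]_   (q0,_)→(q4,X,right)
state=q4 head=8 tape=X_X_XXXX[_]
No transition is defined for (q4, _); M halts in state q4.

q4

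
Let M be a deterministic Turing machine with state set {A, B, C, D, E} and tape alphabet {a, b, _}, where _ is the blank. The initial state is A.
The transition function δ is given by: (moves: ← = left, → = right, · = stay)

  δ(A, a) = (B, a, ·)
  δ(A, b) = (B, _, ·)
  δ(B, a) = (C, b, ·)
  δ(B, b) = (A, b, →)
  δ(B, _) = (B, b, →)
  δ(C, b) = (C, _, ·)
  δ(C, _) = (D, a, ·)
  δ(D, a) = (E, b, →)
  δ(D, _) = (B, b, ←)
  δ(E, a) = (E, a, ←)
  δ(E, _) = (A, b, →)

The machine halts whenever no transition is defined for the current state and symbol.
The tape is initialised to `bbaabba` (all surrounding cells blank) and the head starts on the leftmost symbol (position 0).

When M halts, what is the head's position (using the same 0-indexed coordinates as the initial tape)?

2

state=A head=0 tape=[b]baabba   (A,b)→(B,_,·)
state=B head=0 tape=[_]baabba   (B,_)→(B,b,→)
state=B head=1 tape=b[b]aabba   (B,b)→(A,b,→)
state=A head=2 tape=bb[a]abba   (A,a)→(B,a,·)
state=B head=2 tape=bb[a]abba   (B,a)→(C,b,·)
state=C head=2 tape=bb[b]abba   (C,b)→(C,_,·)
state=C head=2 tape=bb[_]abba   (C,_)→(D,a,·)
state=D head=2 tape=bb[a]abba   (D,a)→(E,b,→)
state=E head=3 tape=bbb[a]bba   (E,a)→(E,a,←)
state=E head=2 tape=bb[b]abba
At halt the head is at cell 2.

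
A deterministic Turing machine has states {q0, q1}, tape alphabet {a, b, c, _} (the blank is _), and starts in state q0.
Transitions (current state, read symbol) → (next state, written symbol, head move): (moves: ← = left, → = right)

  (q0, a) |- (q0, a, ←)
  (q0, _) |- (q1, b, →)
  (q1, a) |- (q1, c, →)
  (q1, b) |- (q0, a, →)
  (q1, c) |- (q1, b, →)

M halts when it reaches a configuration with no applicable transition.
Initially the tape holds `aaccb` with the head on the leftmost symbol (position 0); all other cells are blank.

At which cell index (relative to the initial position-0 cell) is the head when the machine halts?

6

state=q0 head=0 tape=_[a]accb__   (q0,a)→(q0,a,←)
state=q0 head=-1 tape=[_]aaccb__   (q0,_)→(q1,b,→)
state=q1 head=0 tape=b[a]accb__   (q1,a)→(q1,c,→)
state=q1 head=1 tape=bc[a]ccb__   (q1,a)→(q1,c,→)
state=q1 head=2 tape=bcc[c]cb__   (q1,c)→(q1,b,→)
state=q1 head=3 tape=bccb[c]b__   (q1,c)→(q1,b,→)
state=q1 head=4 tape=bccbb[b]__   (q1,b)→(q0,a,→)
state=q0 head=5 tape=bccbba[_]_   (q0,_)→(q1,b,→)
state=q1 head=6 tape=bccbbab[_]
At halt the head is at cell 6.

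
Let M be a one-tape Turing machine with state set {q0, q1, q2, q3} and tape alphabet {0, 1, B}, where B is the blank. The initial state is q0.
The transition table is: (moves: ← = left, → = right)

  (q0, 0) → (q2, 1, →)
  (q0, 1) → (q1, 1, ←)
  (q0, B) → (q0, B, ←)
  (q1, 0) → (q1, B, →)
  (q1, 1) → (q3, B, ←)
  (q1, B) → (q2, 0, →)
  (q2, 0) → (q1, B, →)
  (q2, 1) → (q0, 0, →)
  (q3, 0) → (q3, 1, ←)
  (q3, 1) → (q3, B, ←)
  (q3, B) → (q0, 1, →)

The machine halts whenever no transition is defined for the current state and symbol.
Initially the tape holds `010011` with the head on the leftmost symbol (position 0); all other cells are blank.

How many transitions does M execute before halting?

state=q0 head=0 tape=BB[0]10011   (q0,0)→(q2,1,→)
state=q2 head=1 tape=BB1[1]0011   (q2,1)→(q0,0,→)
state=q0 head=2 tape=BB10[0]011   (q0,0)→(q2,1,→)
state=q2 head=3 tape=BB101[0]11   (q2,0)→(q1,B,→)
state=q1 head=4 tape=BB101B[1]1   (q1,1)→(q3,B,←)
state=q3 head=3 tape=BB101[B]B1   (q3,B)→(q0,1,→)
state=q0 head=4 tape=BB1011[B]1   (q0,B)→(q0,B,←)
state=q0 head=3 tape=BB101[1]B1   (q0,1)→(q1,1,←)
state=q1 head=2 tape=BB10[1]1B1   (q1,1)→(q3,B,←)
state=q3 head=1 tape=BB1[0]B1B1   (q3,0)→(q3,1,←)
state=q3 head=0 tape=BB[1]1B1B1   (q3,1)→(q3,B,←)
state=q3 head=-1 tape=B[B]B1B1B1   (q3,B)→(q0,1,→)
state=q0 head=0 tape=B1[B]1B1B1   (q0,B)→(q0,B,←)
state=q0 head=-1 tape=B[1]B1B1B1   (q0,1)→(q1,1,←)
state=q1 head=-2 tape=[B]1B1B1B1   (q1,B)→(q2,0,→)
state=q2 head=-1 tape=0[1]B1B1B1   (q2,1)→(q0,0,→)
state=q0 head=0 tape=00[B]1B1B1   (q0,B)→(q0,B,←)
state=q0 head=-1 tape=0[0]B1B1B1   (q0,0)→(q2,1,→)
state=q2 head=0 tape=01[B]1B1B1
M halts after 18 transitions.

18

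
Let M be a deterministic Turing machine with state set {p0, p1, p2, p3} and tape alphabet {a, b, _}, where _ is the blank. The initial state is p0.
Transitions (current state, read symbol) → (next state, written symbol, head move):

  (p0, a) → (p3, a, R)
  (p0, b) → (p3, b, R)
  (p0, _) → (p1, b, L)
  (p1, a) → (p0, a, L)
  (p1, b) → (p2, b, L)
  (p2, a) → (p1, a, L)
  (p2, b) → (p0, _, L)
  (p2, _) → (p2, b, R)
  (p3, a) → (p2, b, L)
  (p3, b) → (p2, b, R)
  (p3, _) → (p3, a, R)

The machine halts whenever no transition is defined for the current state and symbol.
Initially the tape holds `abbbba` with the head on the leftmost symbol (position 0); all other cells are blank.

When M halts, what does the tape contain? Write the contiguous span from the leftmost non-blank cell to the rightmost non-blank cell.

p0 | _[a]bbbba   read a → write a, move R, go to p3
p3 | _a[b]bbba   read b → write b, move R, go to p2
p2 | _ab[b]bba   read b → write _, move L, go to p0
p0 | _a[b]_bba   read b → write b, move R, go to p3
p3 | _ab[_]bba   read _ → write a, move R, go to p3
p3 | _aba[b]ba   read b → write b, move R, go to p2
p2 | _abab[b]a   read b → write _, move L, go to p0
p0 | _aba[b]_a   read b → write b, move R, go to p3
p3 | _abab[_]a   read _ → write a, move R, go to p3
p3 | _ababa[a]   read a → write b, move L, go to p2
p2 | _abab[a]b   read a → write a, move L, go to p1
p1 | _aba[b]ab   read b → write b, move L, go to p2
p2 | _ab[a]bab   read a → write a, move L, go to p1
p1 | _a[b]abab   read b → write b, move L, go to p2
p2 | _[a]babab   read a → write a, move L, go to p1
p1 | [_]ababab
The non-blank tape span at halt is ababab.

ababab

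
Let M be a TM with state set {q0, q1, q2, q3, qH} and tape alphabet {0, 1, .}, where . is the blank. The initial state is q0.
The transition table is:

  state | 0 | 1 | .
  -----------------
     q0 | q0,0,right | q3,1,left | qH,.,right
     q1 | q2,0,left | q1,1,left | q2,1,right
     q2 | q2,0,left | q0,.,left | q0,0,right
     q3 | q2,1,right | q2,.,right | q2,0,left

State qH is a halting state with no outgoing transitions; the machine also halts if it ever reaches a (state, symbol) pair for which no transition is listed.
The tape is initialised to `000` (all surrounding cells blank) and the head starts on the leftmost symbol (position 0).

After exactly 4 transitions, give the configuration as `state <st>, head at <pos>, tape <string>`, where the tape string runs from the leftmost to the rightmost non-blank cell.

state qH, head at 4, tape 000

q0 | [0]00..   read 0 → write 0, move right, go to q0
q0 | 0[0]0..   read 0 → write 0, move right, go to q0
q0 | 00[0]..   read 0 → write 0, move right, go to q0
q0 | 000[.].   read . → write ., move right, go to qH
qH | 000.[.]
After 4 steps: state qH, head at 4, tape 000.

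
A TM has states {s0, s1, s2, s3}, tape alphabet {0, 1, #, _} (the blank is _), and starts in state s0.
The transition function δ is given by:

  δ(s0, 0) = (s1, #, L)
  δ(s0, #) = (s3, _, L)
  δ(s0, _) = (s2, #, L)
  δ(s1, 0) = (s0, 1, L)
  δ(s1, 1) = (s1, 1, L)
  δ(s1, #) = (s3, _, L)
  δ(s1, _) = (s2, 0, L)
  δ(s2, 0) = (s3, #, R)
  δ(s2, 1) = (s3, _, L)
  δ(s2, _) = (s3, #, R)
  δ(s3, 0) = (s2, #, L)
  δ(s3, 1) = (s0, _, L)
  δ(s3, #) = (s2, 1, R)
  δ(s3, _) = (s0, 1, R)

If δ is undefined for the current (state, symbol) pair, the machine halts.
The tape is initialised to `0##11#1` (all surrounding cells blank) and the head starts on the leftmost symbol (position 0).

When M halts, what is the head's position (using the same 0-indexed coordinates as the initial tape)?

s0 | __[0]##11#1   read 0 → write #, move L, go to s1
s1 | _[_]###11#1   read _ → write 0, move L, go to s2
s2 | [_]0###11#1   read _ → write #, move R, go to s3
s3 | #[0]###11#1   read 0 → write #, move L, go to s2
s2 | [#]####11#1
At halt the head is at cell -2.

-2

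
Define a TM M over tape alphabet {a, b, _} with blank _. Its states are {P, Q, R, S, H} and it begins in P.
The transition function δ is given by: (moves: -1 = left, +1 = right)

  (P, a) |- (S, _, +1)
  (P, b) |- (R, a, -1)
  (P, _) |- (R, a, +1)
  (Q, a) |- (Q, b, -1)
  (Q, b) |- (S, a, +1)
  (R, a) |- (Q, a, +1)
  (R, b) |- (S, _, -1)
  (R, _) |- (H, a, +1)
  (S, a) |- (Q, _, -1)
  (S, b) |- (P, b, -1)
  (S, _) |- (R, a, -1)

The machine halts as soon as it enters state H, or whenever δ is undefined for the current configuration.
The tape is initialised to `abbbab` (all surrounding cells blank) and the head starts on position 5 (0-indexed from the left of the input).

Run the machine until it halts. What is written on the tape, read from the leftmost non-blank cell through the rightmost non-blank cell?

state=P head=5 tape=_abbba[b]   (P,b)→(R,a,-1)
state=R head=4 tape=_abbb[a]a   (R,a)→(Q,a,+1)
state=Q head=5 tape=_abbba[a]   (Q,a)→(Q,b,-1)
state=Q head=4 tape=_abbb[a]b   (Q,a)→(Q,b,-1)
state=Q head=3 tape=_abb[b]bb   (Q,b)→(S,a,+1)
state=S head=4 tape=_abba[b]b   (S,b)→(P,b,-1)
state=P head=3 tape=_abb[a]bb   (P,a)→(S,_,+1)
state=S head=4 tape=_abb_[b]b   (S,b)→(P,b,-1)
state=P head=3 tape=_abb[_]bb   (P,_)→(R,a,+1)
state=R head=4 tape=_abba[b]b   (R,b)→(S,_,-1)
state=S head=3 tape=_abb[a]_b   (S,a)→(Q,_,-1)
state=Q head=2 tape=_ab[b]__b   (Q,b)→(S,a,+1)
state=S head=3 tape=_aba[_]_b   (S,_)→(R,a,-1)
state=R head=2 tape=_ab[a]a_b   (R,a)→(Q,a,+1)
state=Q head=3 tape=_aba[a]_b   (Q,a)→(Q,b,-1)
state=Q head=2 tape=_ab[a]b_b   (Q,a)→(Q,b,-1)
state=Q head=1 tape=_a[b]bb_b   (Q,b)→(S,a,+1)
state=S head=2 tape=_aa[b]b_b   (S,b)→(P,b,-1)
state=P head=1 tape=_a[a]bb_b   (P,a)→(S,_,+1)
state=S head=2 tape=_a_[b]b_b   (S,b)→(P,b,-1)
state=P head=1 tape=_a[_]bb_b   (P,_)→(R,a,+1)
state=R head=2 tape=_aa[b]b_b   (R,b)→(S,_,-1)
state=S head=1 tape=_a[a]_b_b   (S,a)→(Q,_,-1)
state=Q head=0 tape=_[a]__b_b   (Q,a)→(Q,b,-1)
state=Q head=-1 tape=[_]b__b_b
The non-blank tape span at halt is b__b_b.

b__b_b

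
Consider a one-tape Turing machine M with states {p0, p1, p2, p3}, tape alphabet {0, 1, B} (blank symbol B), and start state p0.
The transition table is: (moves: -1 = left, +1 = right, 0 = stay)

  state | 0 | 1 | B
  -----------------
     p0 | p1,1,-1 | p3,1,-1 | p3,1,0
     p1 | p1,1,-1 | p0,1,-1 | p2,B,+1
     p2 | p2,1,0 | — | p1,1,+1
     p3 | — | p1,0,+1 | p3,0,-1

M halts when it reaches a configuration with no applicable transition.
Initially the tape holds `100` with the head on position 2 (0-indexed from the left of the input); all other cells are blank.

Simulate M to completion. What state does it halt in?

p0 | BB10[0]   read 0 → write 1, move -1, go to p1
p1 | BB1[0]1   read 0 → write 1, move -1, go to p1
p1 | BB[1]11   read 1 → write 1, move -1, go to p0
p0 | B[B]111   read B → write 1, move 0, go to p3
p3 | B[1]111   read 1 → write 0, move +1, go to p1
p1 | B0[1]11   read 1 → write 1, move -1, go to p0
p0 | B[0]111   read 0 → write 1, move -1, go to p1
p1 | [B]1111   read B → write B, move +1, go to p2
p2 | B[1]111
No transition is defined for (p2, 1); M halts in state p2.

p2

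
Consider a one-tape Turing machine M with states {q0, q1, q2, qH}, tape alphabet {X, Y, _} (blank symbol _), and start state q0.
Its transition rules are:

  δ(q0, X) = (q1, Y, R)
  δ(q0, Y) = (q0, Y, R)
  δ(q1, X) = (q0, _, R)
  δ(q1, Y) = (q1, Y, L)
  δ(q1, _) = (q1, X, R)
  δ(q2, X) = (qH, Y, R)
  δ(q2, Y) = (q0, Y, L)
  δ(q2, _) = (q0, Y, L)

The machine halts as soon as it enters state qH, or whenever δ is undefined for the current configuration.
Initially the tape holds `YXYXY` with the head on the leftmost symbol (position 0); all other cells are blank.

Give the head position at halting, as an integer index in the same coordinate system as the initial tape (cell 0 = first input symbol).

q0 | _[Y]XYXY_   read Y → write Y, move R, go to q0
q0 | _Y[X]YXY_   read X → write Y, move R, go to q1
q1 | _YY[Y]XY_   read Y → write Y, move L, go to q1
q1 | _Y[Y]YXY_   read Y → write Y, move L, go to q1
q1 | _[Y]YYXY_   read Y → write Y, move L, go to q1
q1 | [_]YYYXY_   read _ → write X, move R, go to q1
q1 | X[Y]YYXY_   read Y → write Y, move L, go to q1
q1 | [X]YYYXY_   read X → write _, move R, go to q0
q0 | _[Y]YYXY_   read Y → write Y, move R, go to q0
q0 | _Y[Y]YXY_   read Y → write Y, move R, go to q0
q0 | _YY[Y]XY_   read Y → write Y, move R, go to q0
q0 | _YYY[X]Y_   read X → write Y, move R, go to q1
q1 | _YYYY[Y]_   read Y → write Y, move L, go to q1
q1 | _YYY[Y]Y_   read Y → write Y, move L, go to q1
q1 | _YY[Y]YY_   read Y → write Y, move L, go to q1
q1 | _Y[Y]YYY_   read Y → write Y, move L, go to q1
q1 | _[Y]YYYY_   read Y → write Y, move L, go to q1
q1 | [_]YYYYY_   read _ → write X, move R, go to q1
q1 | X[Y]YYYY_   read Y → write Y, move L, go to q1
q1 | [X]YYYYY_   read X → write _, move R, go to q0
q0 | _[Y]YYYY_   read Y → write Y, move R, go to q0
q0 | _Y[Y]YYY_   read Y → write Y, move R, go to q0
q0 | _YY[Y]YY_   read Y → write Y, move R, go to q0
q0 | _YYY[Y]Y_   read Y → write Y, move R, go to q0
q0 | _YYYY[Y]_   read Y → write Y, move R, go to q0
q0 | _YYYYY[_]
At halt the head is at cell 5.

5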